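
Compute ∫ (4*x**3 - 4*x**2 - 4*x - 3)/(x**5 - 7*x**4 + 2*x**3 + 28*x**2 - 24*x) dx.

Factor the denominator: x*(x - 6)*(x - 2)*(x - 1)*(x + 2).
Partial-fraction decomposition: -43/(192*(x + 2)) - 7/(15*(x - 1)) - 5/(32*(x - 2)) + 231/(320*(x - 6)) + 1/(8*x).
Integrate each term: A/(x−a) contributes A·log|x−a|.

log(x)/8 + 231*log(x - 6)/320 - 5*log(x - 2)/32 - 7*log(x - 1)/15 - 43*log(x + 2)/192 + C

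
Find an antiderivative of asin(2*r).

Use integration by parts with u = arcsin(2*r), dv = dr.
Then du = 2/sqrt(-4*r**2 + 1) dr.

r*asin(2*r) + sqrt(-4*r**2 + 1)/2 + C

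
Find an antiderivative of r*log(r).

Use integration by parts with u = log(r), dv = r dr.
Then du = 1/r dr and v = r**2/2.

r**2*log(r)/2 - r**2/4 + C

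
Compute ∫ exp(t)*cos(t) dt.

Let I denote the integral. Integrate by parts with u = cos(t), dv = exp(t) dt, so v = exp(t): I = exp(t)*cos(t) + ∫ exp(t)*sin(t) dt.
Apply parts again with u = sin(t), dv = exp(t) dt: ∫ exp(t)*sin(t) dt = exp(t)*sin(t) − I. Substituting back brings back I: I = exp(t)*sin(t) + exp(t)*cos(t) − I.
Solving for I: (1 + 1)·I equals the remaining terms, so I = (1/2)·(exp(t)*sin(t) + exp(t)*cos(t)).

exp(t)*sin(t)/2 + exp(t)*cos(t)/2 + C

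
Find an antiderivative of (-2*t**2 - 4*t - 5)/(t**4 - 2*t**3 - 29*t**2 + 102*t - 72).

-53*log(t - 4)/30 + 35*log(t - 3)/18 - 11*log(t - 1)/42 + 53*log(t + 6)/630 + C

Factor the denominator: (t - 4)*(t - 3)*(t - 1)*(t + 6).
Partial-fraction decomposition: 53/(630*(t + 6)) - 11/(42*(t - 1)) + 35/(18*(t - 3)) - 53/(30*(t - 4)).
Integrate each term: A/(t−a) contributes A·log|t−a|.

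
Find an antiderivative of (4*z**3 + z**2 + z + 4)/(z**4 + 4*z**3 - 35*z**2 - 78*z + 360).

Factor the denominator: (z - 4)*(z - 3)*(z + 5)*(z + 6).
Partial-fraction decomposition: 83/(9*(z + 6)) - 119/(18*(z + 5)) - 31/(18*(z - 3)) + 28/(9*(z - 4)).
Integrate each term: A/(z−a) contributes A·log|z−a|.

28*log(z - 4)/9 - 31*log(z - 3)/18 - 119*log(z + 5)/18 + 83*log(z + 6)/9 + C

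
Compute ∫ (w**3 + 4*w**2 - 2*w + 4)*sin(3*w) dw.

Use integration by parts with u = w**3 + 4*w**2 - 2*w + 4, dv = sin(3*w) dw, so v = -cos(3*w)/3.
Apply parts 3 times (tabular method): alternate signs, differentiate u down to 0, integrate dv up.

-w**3*cos(3*w)/3 + w**2*sin(3*w)/3 - 4*w**2*cos(3*w)/3 + 8*w*sin(3*w)/9 + 8*w*cos(3*w)/9 - 8*sin(3*w)/27 - 28*cos(3*w)/27 + C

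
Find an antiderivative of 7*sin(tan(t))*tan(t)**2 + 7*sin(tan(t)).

Let u = tan(t), so du = (tan(t)**2 + 1) dt.
Rewriting, the integral becomes 7·∫ sin(u) du = 7·-cos(u).
Substituting back, u = tan(t).

-7*cos(tan(t)) + C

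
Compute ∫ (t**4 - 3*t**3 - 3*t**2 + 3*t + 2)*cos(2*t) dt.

t**4*sin(2*t)/2 - 3*t**3*sin(2*t)/2 + t**3*cos(2*t) - 3*t**2*sin(2*t) - 9*t**2*cos(2*t)/4 + 15*t*sin(2*t)/4 - 3*t*cos(2*t) + 5*sin(2*t)/2 + 15*cos(2*t)/8 + C

Use integration by parts with u = t**4 - 3*t**3 - 3*t**2 + 3*t + 2, dv = cos(2*t) dt, so v = sin(2*t)/2.
Apply parts 4 times (tabular method): alternate signs, differentiate u down to 0, integrate dv up.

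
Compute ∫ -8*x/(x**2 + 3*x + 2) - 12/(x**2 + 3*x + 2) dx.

Let u = x**2 + 3*x + 2, so du = (2*x + 3) dx.
Rewriting, the integral becomes -4·∫ 1/u du = -4·log(u).
Substituting back, u = x**2 + 3*x + 2.

-4*log(x**2 + 3*x + 2) + C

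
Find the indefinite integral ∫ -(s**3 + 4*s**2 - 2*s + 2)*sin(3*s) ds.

Use integration by parts with u = s**3 + 4*s**2 - 2*s + 2, dv = -sin(3*s) ds, so v = cos(3*s)/3.
Apply parts 3 times (tabular method): alternate signs, differentiate u down to 0, integrate dv up.

s**3*cos(3*s)/3 - s**2*sin(3*s)/3 + 4*s**2*cos(3*s)/3 - 8*s*sin(3*s)/9 - 8*s*cos(3*s)/9 + 8*sin(3*s)/27 + 10*cos(3*s)/27 + C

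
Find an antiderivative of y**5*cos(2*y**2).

Let u = y², du = 2y dy; rewrite as (1/2)∫ u^2·cos(2u) du.
Now integrate by parts 2 times.

y**4*sin(2*y**2)/4 + y**2*cos(2*y**2)/4 - sin(2*y**2)/8 + C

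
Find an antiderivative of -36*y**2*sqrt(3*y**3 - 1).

-8*(3*y**3 - 1)**(3/2)/3 + C

Let u = 3*y**3 - 1, so du = (9*y**2) dy.
Rewriting, the integral becomes -4·∫ √u du = -4·(2/3)u^(3/2).
Substituting back, u = 3*y**3 - 1.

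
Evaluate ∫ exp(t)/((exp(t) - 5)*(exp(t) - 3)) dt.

log(exp(t) - 5)/2 - log(exp(t) - 3)/2 + C

Let u = e^t, du = e^t dt.
The integral becomes ∫ du/((u-3)(u-5)); decompose into partial fractions.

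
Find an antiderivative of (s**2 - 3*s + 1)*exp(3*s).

Use integration by parts with u = s**2 - 3*s + 1, dv = exp(3*s) ds, so v = exp(3*s)/3.
Apply parts 2 times (tabular method): alternate signs, differentiate u down to 0, integrate dv up.

(9*s**2 - 33*s + 20)*exp(3*s)/27 + C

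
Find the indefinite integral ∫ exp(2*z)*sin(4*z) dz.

exp(2*z)*sin(4*z)/10 - exp(2*z)*cos(4*z)/5 + C

Let I denote the integral. Integrate by parts with u = sin(4*z), dv = exp(2*z) dz, so v = exp(2*z)/2: I = exp(2*z)*sin(4*z)/2 − 2·∫ exp(2*z)*cos(4*z) dz.
Apply parts again with u = cos(4*z), dv = exp(2*z) dz: ∫ exp(2*z)*cos(4*z) dz = exp(2*z)*cos(4*z)/2 + 2·I. Substituting back brings back I: I = exp(2*z)*sin(4*z)/2 - exp(2*z)*cos(4*z) − 4·I.
Solving for I: (1 + 4)·I equals the remaining terms, so I = (1/5)·(exp(2*z)*sin(4*z)/2 - exp(2*z)*cos(4*z)).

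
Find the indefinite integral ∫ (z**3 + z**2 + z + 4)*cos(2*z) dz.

Use integration by parts with u = z**3 + z**2 + z + 4, dv = cos(2*z) dz, so v = sin(2*z)/2.
Apply parts 3 times (tabular method): alternate signs, differentiate u down to 0, integrate dv up.

z**3*sin(2*z)/2 + z**2*sin(2*z)/2 + 3*z**2*cos(2*z)/4 - z*sin(2*z)/4 + z*cos(2*z)/2 + 7*sin(2*z)/4 - cos(2*z)/8 + C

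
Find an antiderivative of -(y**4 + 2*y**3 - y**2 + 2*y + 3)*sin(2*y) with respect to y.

Use integration by parts with u = y**4 + 2*y**3 - y**2 + 2*y + 3, dv = -sin(2*y) dy, so v = cos(2*y)/2.
Apply parts 4 times (tabular method): alternate signs, differentiate u down to 0, integrate dv up.

y**4*cos(2*y)/2 - y**3*sin(2*y) + y**3*cos(2*y) - 3*y**2*sin(2*y)/2 - 2*y**2*cos(2*y) + 2*y*sin(2*y) - y*cos(2*y)/2 + sin(2*y)/4 + 5*cos(2*y)/2 + C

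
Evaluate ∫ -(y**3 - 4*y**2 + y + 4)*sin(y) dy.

y**3*cos(y) - 3*y**2*sin(y) - 4*y**2*cos(y) + 8*y*sin(y) - 5*y*cos(y) + 5*sin(y) + 12*cos(y) + C

Use integration by parts with u = y**3 - 4*y**2 + y + 4, dv = -sin(y) dy, so v = cos(y).
Apply parts 3 times (tabular method): alternate signs, differentiate u down to 0, integrate dv up.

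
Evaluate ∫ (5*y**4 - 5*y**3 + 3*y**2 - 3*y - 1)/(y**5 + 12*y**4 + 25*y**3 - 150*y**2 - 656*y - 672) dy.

995*log(y - 4)/3696 - 137*log(y + 2)/60 + 575*log(y + 3)/28 - 553*log(y + 4)/16 + 4629*log(y + 7)/220 + C

Factor the denominator: (y - 4)*(y + 2)*(y + 3)*(y + 4)*(y + 7).
Partial-fraction decomposition: 4629/(220*(y + 7)) - 553/(16*(y + 4)) + 575/(28*(y + 3)) - 137/(60*(y + 2)) + 995/(3696*(y - 4)).
Integrate each term: A/(y−a) contributes A·log|y−a|.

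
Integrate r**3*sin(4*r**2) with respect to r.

Let u = r², du = 2r dr; rewrite as (1/2)∫ u^1·sin(4u) du.
Now integrate by parts 1 time.

-r**2*cos(4*r**2)/8 + sin(4*r**2)/32 + C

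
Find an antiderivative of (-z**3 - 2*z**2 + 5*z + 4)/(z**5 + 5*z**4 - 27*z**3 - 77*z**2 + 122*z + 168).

Factor the denominator: (z - 4)*(z - 2)*(z + 1)*(z + 3)*(z + 7).
Partial-fraction decomposition: 107/(1188*(z + 7)) + 1/(140*(z + 3)) - 1/(90*(z + 1)) + 1/(135*(z - 2)) - 36/(385*(z - 4)).
Integrate each term: A/(z−a) contributes A·log|z−a|.

-36*log(z - 4)/385 + log(z - 2)/135 - log(z + 1)/90 + log(z + 3)/140 + 107*log(z + 7)/1188 + C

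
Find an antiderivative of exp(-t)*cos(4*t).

4*exp(-t)*sin(4*t)/17 - exp(-t)*cos(4*t)/17 + C

Let I denote the integral. Integrate by parts with u = cos(4*t), dv = exp(-t) dt, so v = -exp(-t): I = -exp(-t)*cos(4*t) − 4·∫ exp(-t)*sin(4*t) dt.
Apply parts again with u = sin(4*t), dv = exp(-t) dt: ∫ exp(-t)*sin(4*t) dt = -exp(-t)*sin(4*t) + 4·I. Substituting back brings back I: I = 4*exp(-t)*sin(4*t) - exp(-t)*cos(4*t) − 16·I.
Solving for I: (1 + 16)·I equals the remaining terms, so I = (1/17)·(4*exp(-t)*sin(4*t) - exp(-t)*cos(4*t)).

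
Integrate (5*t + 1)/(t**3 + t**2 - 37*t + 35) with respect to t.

Factor the denominator: (t - 5)*(t - 1)*(t + 7).
Partial-fraction decomposition: -17/(48*(t + 7)) - 3/(16*(t - 1)) + 13/(24*(t - 5)).
Integrate each term: A/(t−a) contributes A·log|t−a|.

13*log(t - 5)/24 - 3*log(t - 1)/16 - 17*log(t + 7)/48 + C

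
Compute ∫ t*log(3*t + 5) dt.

Use integration by parts with u = log(3*t + 5), dv = t dt.
Then du = 3/(3*t + 5) dt and v = t**2/2.

t**2*log(3*t + 5)/2 - t**2/4 + 5*t/6 - 25*log(3*t + 5)/18 + C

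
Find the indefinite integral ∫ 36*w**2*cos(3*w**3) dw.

4*sin(3*w**3) + C

Let u = 3*w**3, so du = (9*w**2) dw.
Rewriting, the integral becomes 4·∫ cos(u) du = 4·sin(u).
Substituting back, u = 3*w**3.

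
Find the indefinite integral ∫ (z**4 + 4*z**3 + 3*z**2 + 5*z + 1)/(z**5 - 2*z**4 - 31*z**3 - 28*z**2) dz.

-109*log(z)/784 + 989*log(z - 7)/1078 + log(z + 1)/6 + 29*log(z + 4)/528 + 1/(28*z) + C

Factor the denominator: z**2*(z - 7)*(z + 1)*(z + 4).
Partial-fraction decomposition: 29/(528*(z + 4)) + 1/(6*(z + 1)) + 989/(1078*(z - 7)) - 109/(784*z) - 1/(28*z**2).
Integrate each term; A/(z−a) gives A·log|z−a|; A/(z−a)² gives −A/(z−a).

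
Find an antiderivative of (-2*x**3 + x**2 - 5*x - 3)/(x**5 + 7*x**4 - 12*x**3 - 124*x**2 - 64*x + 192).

-3*log(x - 4)/32 + log(x - 1)/35 + 3*log(x + 2)/16 - 161*log(x + 4)/160 + 99*log(x + 6)/112 + C

Factor the denominator: (x - 4)*(x - 1)*(x + 2)*(x + 4)*(x + 6).
Partial-fraction decomposition: 99/(112*(x + 6)) - 161/(160*(x + 4)) + 3/(16*(x + 2)) + 1/(35*(x - 1)) - 3/(32*(x - 4)).
Integrate each term: A/(x−a) contributes A·log|x−a|.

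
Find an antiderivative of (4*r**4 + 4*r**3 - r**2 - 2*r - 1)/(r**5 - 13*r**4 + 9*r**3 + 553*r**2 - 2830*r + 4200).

Factor the denominator: (r - 6)*(r - 5)**2*(r - 4)*(r + 7).
Partial-fraction decomposition: 683/(1716*(r + 7)) - 1255/(22*(r - 4)) - 2041/(12*(r - 5)) - 247/(r - 5)**2 + 5999/(26*(r - 6)).
Integrate each term; A/(r−a) gives A·log|r−a|; A/(r−a)² gives −A/(r−a).

5999*log(r - 6)/26 - 2041*log(r - 5)/12 - 1255*log(r - 4)/22 + 683*log(r + 7)/1716 + 247/(r - 5) + C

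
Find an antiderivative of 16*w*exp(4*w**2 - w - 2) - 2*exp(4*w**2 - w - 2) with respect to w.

2*exp(4*w**2 - w - 2) + C

Let u = 4*w**2 - w - 2, so du = (8*w - 1) dw.
Rewriting, the integral becomes 2·∫ e^u du = 2·e^u.
Substituting back, u = 4*w**2 - w - 2.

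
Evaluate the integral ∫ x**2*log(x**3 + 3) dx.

Let u = x**3 + 3, so du = (3*x**2) dx.
The integral becomes (1/3)·∫ log(u) du; integrate by parts with u′=log(u), dv′=du.

x**3*log(x**3 + 3)/3 - x**3/3 + log(x**3 + 3) + C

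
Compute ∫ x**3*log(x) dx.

x**4*log(x)/4 - x**4/16 + C

Use integration by parts with u = log(x), dv = x**3 dx.
Then du = 1/x dx and v = x**4/4.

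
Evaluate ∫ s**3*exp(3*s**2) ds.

Let u = s², du = 2s ds; rewrite as (1/2)∫ u^1·exp(3u) du.
Now integrate by parts 1 time.

(3*s**2 - 1)*exp(3*s**2)/18 + C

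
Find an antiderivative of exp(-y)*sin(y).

-exp(-y)*sin(y)/2 - exp(-y)*cos(y)/2 + C

Let I denote the integral. Integrate by parts with u = sin(y), dv = exp(-y) dy, so v = -exp(-y): I = -exp(-y)*sin(y) + ∫ exp(-y)*cos(y) dy.
Apply parts again with u = cos(y), dv = exp(-y) dy: ∫ exp(-y)*cos(y) dy = -exp(-y)*cos(y) − I. Substituting back brings back I: I = -exp(-y)*sin(y) - exp(-y)*cos(y) − I.
Solving for I: (1 + 1)·I equals the remaining terms, so I = (1/2)·(-exp(-y)*sin(y) - exp(-y)*cos(y)).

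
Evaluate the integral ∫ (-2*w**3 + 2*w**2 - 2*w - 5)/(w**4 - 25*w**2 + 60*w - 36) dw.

Factor the denominator: (w - 3)*(w - 2)*(w - 1)*(w + 6).
Partial-fraction decomposition: -73/(72*(w + 6)) - 1/(2*(w - 1)) + 17/(8*(w - 2)) - 47/(18*(w - 3)).
Integrate each term: A/(w−a) contributes A·log|w−a|.

-47*log(w - 3)/18 + 17*log(w - 2)/8 - log(w - 1)/2 - 73*log(w + 6)/72 + C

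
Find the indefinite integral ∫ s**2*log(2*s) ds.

Use integration by parts with u = log(2*s), dv = s**2 ds.
Then du = 1/s ds and v = s**3/3.

s**3*(log(s) + log(2))/3 - s**3/9 + C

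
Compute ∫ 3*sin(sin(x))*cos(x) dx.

Let u = sin(x), so du = (cos(x)) dx.
Rewriting, the integral becomes 3·∫ sin(u) du = 3·-cos(u).
Substituting back, u = sin(x).

-3*cos(sin(x)) + C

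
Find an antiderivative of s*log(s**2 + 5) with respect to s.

Let u = s**2 + 5, so du = (2*s) ds.
The integral becomes (1/2)·∫ log(u) du; integrate by parts with u′=log(u), dv′=du.

s**2*log(s**2 + 5)/2 - s**2/2 + 5*log(s**2 + 5)/2 + C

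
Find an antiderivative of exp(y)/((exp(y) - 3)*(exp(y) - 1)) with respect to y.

Let u = e^y, du = e^y dy.
The integral becomes ∫ du/((u-3)(u-1)); decompose into partial fractions.

log(exp(y) - 3)/2 - log(exp(y) - 1)/2 + C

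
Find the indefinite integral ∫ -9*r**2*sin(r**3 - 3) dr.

Let u = r**3 - 3, so du = (3*r**2) dr.
Rewriting, the integral becomes -3·∫ sin(u) du = -3·-cos(u).
Substituting back, u = r**3 - 3.

3*cos(r**3 - 3) + C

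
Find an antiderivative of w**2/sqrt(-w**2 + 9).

Substitute w = 3·sin(θ), so dw = 3·cos(θ) dθ and the radical becomes sqrt(-w**2 + 9) = 3·cos(θ) by the Pythagorean identity.
Integrate the resulting trig expression in θ, then back-substitute θ = asin(w/3), sin(θ) = w/3, cos(θ) = sqrt(-w**2 + 9)/3 (absorbing any constant into C).

-w*sqrt(-w**2 + 9)/2 + 9*asin(w/3)/2 + C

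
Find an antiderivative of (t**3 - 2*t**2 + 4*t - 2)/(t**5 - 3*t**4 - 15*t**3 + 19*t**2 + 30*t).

31*log(t - 5)/240 + log(t + 1)/4 - 59*log(t + 3)/240 - log(t**2 - 2*t)/15 + C

Factor the denominator: t*(t - 5)*(t - 2)*(t + 1)*(t + 3).
Partial-fraction decomposition: -59/(240*(t + 3)) + 1/(4*(t + 1)) - 1/(15*(t - 2)) + 31/(240*(t - 5)) - 1/(15*t).
Integrate each term: A/(t−a) contributes A·log|t−a|.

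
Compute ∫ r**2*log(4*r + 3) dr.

r**3*log(4*r + 3)/3 - r**3/9 + r**2/8 - 3*r/16 + 9*log(4*r + 3)/64 + C

Use integration by parts with u = log(4*r + 3), dv = r**2 dr.
Then du = 4/(4*r + 3) dr and v = r**3/3.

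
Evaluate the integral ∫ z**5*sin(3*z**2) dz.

-z**4*cos(3*z**2)/6 + z**2*sin(3*z**2)/9 + cos(3*z**2)/27 + C

Let u = z², du = 2z dz; rewrite as (1/2)∫ u^2·sin(3u) du.
Now integrate by parts 2 times.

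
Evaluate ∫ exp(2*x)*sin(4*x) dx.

Let I denote the integral. Integrate by parts with u = sin(4*x), dv = exp(2*x) dx, so v = exp(2*x)/2: I = exp(2*x)*sin(4*x)/2 − 2·∫ exp(2*x)*cos(4*x) dx.
Apply parts again with u = cos(4*x), dv = exp(2*x) dx: ∫ exp(2*x)*cos(4*x) dx = exp(2*x)*cos(4*x)/2 + 2·I. Substituting back brings back I: I = exp(2*x)*sin(4*x)/2 - exp(2*x)*cos(4*x) − 4·I.
Solving for I: (1 + 4)·I equals the remaining terms, so I = (1/5)·(exp(2*x)*sin(4*x)/2 - exp(2*x)*cos(4*x)).

exp(2*x)*sin(4*x)/10 - exp(2*x)*cos(4*x)/5 + C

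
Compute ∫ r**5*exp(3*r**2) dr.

(9*r**4 - 6*r**2 + 2)*exp(3*r**2)/54 + C

Let u = r², du = 2r dr; rewrite as (1/2)∫ u^2·exp(3u) du.
Now integrate by parts 2 times.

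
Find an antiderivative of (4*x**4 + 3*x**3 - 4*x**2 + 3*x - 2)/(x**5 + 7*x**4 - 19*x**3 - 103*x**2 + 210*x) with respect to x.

Factor the denominator: x*(x - 3)*(x - 2)*(x + 5)*(x + 7).
Partial-fraction decomposition: 2089/(315*(x + 7)) - 251/(70*(x + 5)) - 38/(63*(x - 2)) + 47/(30*(x - 3)) - 1/(105*x).
Integrate each term: A/(x−a) contributes A·log|x−a|.

-log(x)/105 + 47*log(x - 3)/30 - 38*log(x - 2)/63 - 251*log(x + 5)/70 + 2089*log(x + 7)/315 + C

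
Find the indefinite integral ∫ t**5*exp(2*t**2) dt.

(2*t**4 - 2*t**2 + 1)*exp(2*t**2)/8 + C

Let u = t², du = 2t dt; rewrite as (1/2)∫ u^2·exp(2u) du.
Now integrate by parts 2 times.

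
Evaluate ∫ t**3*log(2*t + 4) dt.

t**4*log(2*t + 4)/4 - t**4/16 + t**3/6 - t**2/2 + 2*t - 4*log(t + 2) + C

Use integration by parts with u = log(2*t + 4), dv = t**3 dt.
Then du = 2/(2*t + 4) dt and v = t**4/4.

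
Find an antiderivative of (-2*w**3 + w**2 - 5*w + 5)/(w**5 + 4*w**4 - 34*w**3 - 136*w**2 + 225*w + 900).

Factor the denominator: (w - 5)*(w - 3)*(w + 3)*(w + 4)*(w + 5).
Partial-fraction decomposition: 61/(32*(w + 5)) - 169/(63*(w + 4)) + 83/(96*(w + 3)) + 55/(672*(w - 3)) - 49/(288*(w - 5)).
Integrate each term: A/(w−a) contributes A·log|w−a|.

-49*log(w - 5)/288 + 55*log(w - 3)/672 + 83*log(w + 3)/96 - 169*log(w + 4)/63 + 61*log(w + 5)/32 + C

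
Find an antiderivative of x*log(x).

Use integration by parts with u = log(x), dv = x dx.
Then du = 1/x dx and v = x**2/2.

x**2*log(x)/2 - x**2/4 + C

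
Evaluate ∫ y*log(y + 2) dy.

y**2*log(y + 2)/2 - y**2/4 + y - 2*log(y + 2) + C

Use integration by parts with u = log(y + 2), dv = y dy.
Then du = 1/(y + 2) dy and v = y**2/2.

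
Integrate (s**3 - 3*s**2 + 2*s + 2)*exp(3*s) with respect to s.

(9*s**3 - 36*s**2 + 42*s + 4)*exp(3*s)/27 + C

Use integration by parts with u = s**3 - 3*s**2 + 2*s + 2, dv = exp(3*s) ds, so v = exp(3*s)/3.
Apply parts 3 times (tabular method): alternate signs, differentiate u down to 0, integrate dv up.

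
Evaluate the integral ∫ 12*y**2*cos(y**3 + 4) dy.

Let u = y**3 + 4, so du = (3*y**2) dy.
Rewriting, the integral becomes 4·∫ cos(u) du = 4·sin(u).
Substituting back, u = y**3 + 4.

4*sin(y**3 + 4) + C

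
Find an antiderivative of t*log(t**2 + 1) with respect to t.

Let u = t**2 + 1, so du = (2*t) dt.
The integral becomes (1/2)·∫ log(u) du; integrate by parts with u′=log(u), dv′=du.

t**2*log(t**2 + 1)/2 - t**2/2 + log(t**2 + 1)/2 + C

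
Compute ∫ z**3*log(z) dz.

z**4*log(z)/4 - z**4/16 + C

Use integration by parts with u = log(z), dv = z**3 dz.
Then du = 1/z dz and v = z**4/4.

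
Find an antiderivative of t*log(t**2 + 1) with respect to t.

Let u = t**2 + 1, so du = (2*t) dt.
The integral becomes (1/2)·∫ log(u) du; integrate by parts with u′=log(u), dv′=du.

t**2*log(t**2 + 1)/2 - t**2/2 + log(t**2 + 1)/2 + C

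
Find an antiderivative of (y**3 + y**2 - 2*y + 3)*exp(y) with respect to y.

Use integration by parts with u = y**3 + y**2 - 2*y + 3, dv = exp(y) dy, so v = exp(y).
Apply parts 3 times (tabular method): alternate signs, differentiate u down to 0, integrate dv up.

(y**3 - 2*y**2 + 2*y + 1)*exp(y) + C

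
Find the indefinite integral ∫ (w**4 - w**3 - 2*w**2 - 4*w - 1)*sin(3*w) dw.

Use integration by parts with u = w**4 - w**3 - 2*w**2 - 4*w - 1, dv = sin(3*w) dw, so v = -cos(3*w)/3.
Apply parts 4 times (tabular method): alternate signs, differentiate u down to 0, integrate dv up.

-w**4*cos(3*w)/3 + 4*w**3*sin(3*w)/9 + w**3*cos(3*w)/3 - w**2*sin(3*w)/3 + 10*w**2*cos(3*w)/9 - 20*w*sin(3*w)/27 + 10*w*cos(3*w)/9 - 10*sin(3*w)/27 + 7*cos(3*w)/81 + C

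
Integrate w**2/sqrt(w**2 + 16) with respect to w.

w*sqrt(w**2 + 16)/2 - 8*log(w + sqrt(w**2 + 16)) + C

Substitute w = 4·tan(θ), so dw = 4·sec(θ)^2 dθ and the radical becomes sqrt(w**2 + 16) = 4·sec(θ) by the Pythagorean identity.
Integrate the resulting trig expression in θ, then back-substitute tan(θ) = w/4, sec(θ) = sqrt(w**2 + 16)/4 (absorbing any constant into C).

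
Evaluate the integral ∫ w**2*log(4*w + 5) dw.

w**3*log(4*w + 5)/3 - w**3/9 + 5*w**2/24 - 25*w/48 + 125*log(4*w + 5)/192 + C

Use integration by parts with u = log(4*w + 5), dv = w**2 dw.
Then du = 4/(4*w + 5) dw and v = w**3/3.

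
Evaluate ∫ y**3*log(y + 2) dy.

y**4*log(y + 2)/4 - y**4/16 + y**3/6 - y**2/2 + 2*y - 4*log(y + 2) + C

Use integration by parts with u = log(y + 2), dv = y**3 dy.
Then du = 1/(y + 2) dy and v = y**4/4.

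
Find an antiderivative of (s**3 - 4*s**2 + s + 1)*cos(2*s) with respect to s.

s**3*sin(2*s)/2 - 2*s**2*sin(2*s) + 3*s**2*cos(2*s)/4 - s*sin(2*s)/4 - 2*s*cos(2*s) + 3*sin(2*s)/2 - cos(2*s)/8 + C

Use integration by parts with u = s**3 - 4*s**2 + s + 1, dv = cos(2*s) ds, so v = sin(2*s)/2.
Apply parts 3 times (tabular method): alternate signs, differentiate u down to 0, integrate dv up.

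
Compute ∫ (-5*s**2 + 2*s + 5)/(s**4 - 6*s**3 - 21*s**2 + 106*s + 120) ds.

-163*log(s - 6)/70 + 55*log(s - 5)/27 - log(s + 1)/63 + 83*log(s + 4)/270 + C

Factor the denominator: (s - 6)*(s - 5)*(s + 1)*(s + 4).
Partial-fraction decomposition: 83/(270*(s + 4)) - 1/(63*(s + 1)) + 55/(27*(s - 5)) - 163/(70*(s - 6)).
Integrate each term: A/(s−a) contributes A·log|s−a|.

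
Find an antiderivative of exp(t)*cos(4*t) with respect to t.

Let I denote the integral. Integrate by parts with u = cos(4*t), dv = exp(t) dt, so v = exp(t): I = exp(t)*cos(4*t) + 4·∫ exp(t)*sin(4*t) dt.
Apply parts again with u = sin(4*t), dv = exp(t) dt: ∫ exp(t)*sin(4*t) dt = exp(t)*sin(4*t) − 4·I. Substituting back brings back I: I = 4*exp(t)*sin(4*t) + exp(t)*cos(4*t) − 16·I.
Solving for I: (1 + 16)·I equals the remaining terms, so I = (1/17)·(4*exp(t)*sin(4*t) + exp(t)*cos(4*t)).

4*exp(t)*sin(4*t)/17 + exp(t)*cos(4*t)/17 + C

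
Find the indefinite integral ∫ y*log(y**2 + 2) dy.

Let u = y**2 + 2, so du = (2*y) dy.
The integral becomes (1/2)·∫ log(u) du; integrate by parts with u′=log(u), dv′=du.

y**2*log(y**2 + 2)/2 - y**2/2 + log(y**2 + 2) + C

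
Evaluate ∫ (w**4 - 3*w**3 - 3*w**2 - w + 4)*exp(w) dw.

Use integration by parts with u = w**4 - 3*w**3 - 3*w**2 - w + 4, dv = exp(w) dw, so v = exp(w).
Apply parts 4 times (tabular method): alternate signs, differentiate u down to 0, integrate dv up.

(w**4 - 7*w**3 + 18*w**2 - 37*w + 41)*exp(w) + C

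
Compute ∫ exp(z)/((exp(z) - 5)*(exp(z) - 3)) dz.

log(exp(z) - 5)/2 - log(exp(z) - 3)/2 + C

Let u = e^z, du = e^z dz.
The integral becomes ∫ du/((u-5)(u-3)); decompose into partial fractions.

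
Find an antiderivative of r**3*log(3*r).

r**4*(log(r) + log(3))/4 - r**4/16 + C

Use integration by parts with u = log(3*r), dv = r**3 dr.
Then du = 1/r dr and v = r**4/4.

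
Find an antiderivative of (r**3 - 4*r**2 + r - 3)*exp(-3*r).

(-3*r**3 + 9*r**2 + 3*r + 10)*exp(-3*r)/9 + C

Use integration by parts with u = r**3 - 4*r**2 + r - 3, dv = exp(-3*r) dr, so v = -exp(-3*r)/3.
Apply parts 3 times (tabular method): alternate signs, differentiate u down to 0, integrate dv up.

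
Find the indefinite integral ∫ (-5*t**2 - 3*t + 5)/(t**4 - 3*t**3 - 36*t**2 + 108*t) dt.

Factor the denominator: t*(t - 6)*(t - 3)*(t + 6).
Partial-fraction decomposition: 157/(648*(t + 6)) + 49/(81*(t - 3)) - 193/(216*(t - 6)) + 5/(108*t).
Integrate each term: A/(t−a) contributes A·log|t−a|.

5*log(t)/108 - 193*log(t - 6)/216 + 49*log(t - 3)/81 + 157*log(t + 6)/648 + C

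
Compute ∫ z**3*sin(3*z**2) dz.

Let u = z², du = 2z dz; rewrite as (1/2)∫ u^1·sin(3u) du.
Now integrate by parts 1 time.

-z**2*cos(3*z**2)/6 + sin(3*z**2)/18 + C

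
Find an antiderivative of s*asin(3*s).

Use integration by parts with u = arcsin(3*s), dv = s ds.
Then du = 3/sqrt(-9*s**2 + 1) ds.

s**2*asin(3*s)/2 + s*sqrt(-9*s**2 + 1)/12 - asin(3*s)/36 + C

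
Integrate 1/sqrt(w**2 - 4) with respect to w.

log(w + sqrt(w**2 - 4)) + C

Substitute w = 2·sec(θ), so dw = 2·sec(θ)*tan(θ) dθ and the radical becomes sqrt(w**2 - 4) = 2·tan(θ) by the Pythagorean identity.
Integrate the resulting trig expression in θ, then back-substitute sec(θ) = w/2, tan(θ) = sqrt(w**2 - 4)/2 (absorbing any constant into C).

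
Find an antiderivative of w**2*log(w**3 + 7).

w**3*log(w**3 + 7)/3 - w**3/3 + 7*log(w**3 + 7)/3 + C

Let u = w**3 + 7, so du = (3*w**2) dw.
The integral becomes (1/3)·∫ log(u) du; integrate by parts with u′=log(u), dv′=du.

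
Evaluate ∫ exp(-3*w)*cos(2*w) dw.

2*exp(-3*w)*sin(2*w)/13 - 3*exp(-3*w)*cos(2*w)/13 + C

Let I denote the integral. Integrate by parts with u = cos(2*w), dv = exp(-3*w) dw, so v = -exp(-3*w)/3: I = -exp(-3*w)*cos(2*w)/3 − (2/3)·∫ exp(-3*w)*sin(2*w) dw.
Apply parts again with u = sin(2*w), dv = exp(-3*w) dw: ∫ exp(-3*w)*sin(2*w) dw = -exp(-3*w)*sin(2*w)/3 + (2/3)·I. Substituting back brings back I: I = 2*exp(-3*w)*sin(2*w)/9 - exp(-3*w)*cos(2*w)/3 − (4/9)·I.
Solving for I: (1 + 4/9)·I equals the remaining terms, so I = (9/13)·(2*exp(-3*w)*sin(2*w)/9 - exp(-3*w)*cos(2*w)/3).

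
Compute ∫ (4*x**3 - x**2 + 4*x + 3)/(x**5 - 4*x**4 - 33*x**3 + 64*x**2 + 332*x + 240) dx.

Factor the denominator: (x - 6)*(x - 5)*(x + 1)*(x + 2)*(x + 4).
Partial-fraction decomposition: -19/(36*(x + 4)) + 41/(112*(x + 2)) - 1/(21*(x + 1)) - 83/(63*(x - 5)) + 171/(112*(x - 6)).
Integrate each term: A/(x−a) contributes A·log|x−a|.

171*log(x - 6)/112 - 83*log(x - 5)/63 - log(x + 1)/21 + 41*log(x + 2)/112 - 19*log(x + 4)/36 + C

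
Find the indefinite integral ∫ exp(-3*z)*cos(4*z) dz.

Let I denote the integral. Integrate by parts with u = cos(4*z), dv = exp(-3*z) dz, so v = -exp(-3*z)/3: I = -exp(-3*z)*cos(4*z)/3 − (4/3)·∫ exp(-3*z)*sin(4*z) dz.
Apply parts again with u = sin(4*z), dv = exp(-3*z) dz: ∫ exp(-3*z)*sin(4*z) dz = -exp(-3*z)*sin(4*z)/3 + (4/3)·I. Substituting back brings back I: I = 4*exp(-3*z)*sin(4*z)/9 - exp(-3*z)*cos(4*z)/3 − (16/9)·I.
Solving for I: (1 + 16/9)·I equals the remaining terms, so I = (9/25)·(4*exp(-3*z)*sin(4*z)/9 - exp(-3*z)*cos(4*z)/3).

4*exp(-3*z)*sin(4*z)/25 - 3*exp(-3*z)*cos(4*z)/25 + C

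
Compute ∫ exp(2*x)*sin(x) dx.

Let I denote the integral. Integrate by parts with u = sin(x), dv = exp(2*x) dx, so v = exp(2*x)/2: I = exp(2*x)*sin(x)/2 − (1/2)·∫ exp(2*x)*cos(x) dx.
Apply parts again with u = cos(x), dv = exp(2*x) dx: ∫ exp(2*x)*cos(x) dx = exp(2*x)*cos(x)/2 + (1/2)·I. Substituting back brings back I: I = exp(2*x)*sin(x)/2 - exp(2*x)*cos(x)/4 − (1/4)·I.
Solving for I: (1 + 1/4)·I equals the remaining terms, so I = (4/5)·(exp(2*x)*sin(x)/2 - exp(2*x)*cos(x)/4).

2*exp(2*x)*sin(x)/5 - exp(2*x)*cos(x)/5 + C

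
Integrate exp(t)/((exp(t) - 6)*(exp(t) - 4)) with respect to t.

Let u = e^t, du = e^t dt.
The integral becomes ∫ du/((u-4)(u-6)); decompose into partial fractions.

log(exp(t) - 6)/2 - log(exp(t) - 4)/2 + C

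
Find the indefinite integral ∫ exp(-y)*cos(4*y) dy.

4*exp(-y)*sin(4*y)/17 - exp(-y)*cos(4*y)/17 + C

Let I denote the integral. Integrate by parts with u = cos(4*y), dv = exp(-y) dy, so v = -exp(-y): I = -exp(-y)*cos(4*y) − 4·∫ exp(-y)*sin(4*y) dy.
Apply parts again with u = sin(4*y), dv = exp(-y) dy: ∫ exp(-y)*sin(4*y) dy = -exp(-y)*sin(4*y) + 4·I. Substituting back brings back I: I = 4*exp(-y)*sin(4*y) - exp(-y)*cos(4*y) − 16·I.
Solving for I: (1 + 16)·I equals the remaining terms, so I = (1/17)·(4*exp(-y)*sin(4*y) - exp(-y)*cos(4*y)).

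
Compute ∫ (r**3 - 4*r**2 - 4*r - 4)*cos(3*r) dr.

Use integration by parts with u = r**3 - 4*r**2 - 4*r - 4, dv = cos(3*r) dr, so v = sin(3*r)/3.
Apply parts 3 times (tabular method): alternate signs, differentiate u down to 0, integrate dv up.

r**3*sin(3*r)/3 - 4*r**2*sin(3*r)/3 + r**2*cos(3*r)/3 - 14*r*sin(3*r)/9 - 8*r*cos(3*r)/9 - 28*sin(3*r)/27 - 14*cos(3*r)/27 + C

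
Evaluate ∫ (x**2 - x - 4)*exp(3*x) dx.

Use integration by parts with u = x**2 - x - 4, dv = exp(3*x) dx, so v = exp(3*x)/3.
Apply parts 2 times (tabular method): alternate signs, differentiate u down to 0, integrate dv up.

(9*x**2 - 15*x - 31)*exp(3*x)/27 + C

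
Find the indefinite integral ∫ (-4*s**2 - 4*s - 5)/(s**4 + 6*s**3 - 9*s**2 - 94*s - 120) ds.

-85*log(s - 4)/378 + 13*log(s + 2)/18 - 29*log(s + 3)/14 + 85*log(s + 5)/54 + C

Factor the denominator: (s - 4)*(s + 2)*(s + 3)*(s + 5).
Partial-fraction decomposition: 85/(54*(s + 5)) - 29/(14*(s + 3)) + 13/(18*(s + 2)) - 85/(378*(s - 4)).
Integrate each term: A/(s−a) contributes A·log|s−a|.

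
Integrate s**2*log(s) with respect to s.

Use integration by parts with u = log(s), dv = s**2 ds.
Then du = 1/s ds and v = s**3/3.

s**3*log(s)/3 - s**3/9 + C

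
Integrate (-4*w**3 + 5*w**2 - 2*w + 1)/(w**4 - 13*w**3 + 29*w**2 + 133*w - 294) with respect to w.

Factor the denominator: (w - 7)**2*(w - 2)*(w + 3).
Partial-fraction decomposition: -8/(25*(w + 3)) - 3/(25*(w - 2)) - 89/(25*(w - 7)) - 114/(5*(w - 7)**2).
Integrate each term; A/(w−a) gives A·log|w−a|; A/(w−a)² gives −A/(w−a).

-89*log(w - 7)/25 - 3*log(w - 2)/25 - 8*log(w + 3)/25 + 114/(5*w - 35) + C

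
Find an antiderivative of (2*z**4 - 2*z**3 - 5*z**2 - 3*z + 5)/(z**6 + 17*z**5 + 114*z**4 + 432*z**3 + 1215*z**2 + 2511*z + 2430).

-671*log(z + 3)/216 + 1395*log(z + 5)/136 - 2867*log(z + 6)/405 - 1979*log(z**2 + 9)/55080 - 2017*atan(z/3)/27540 - 185/(108*z + 324) + C

Factor the denominator: (z + 3)**2*(z + 5)*(z + 6)*(z**2 + 9).
Partial-fraction decomposition: -(1979*z + 6051)/(27540*(z**2 + 9)) - 2867/(405*(z + 6)) + 1395/(136*(z + 5)) - 671/(216*(z + 3)) + 185/(108*(z + 3)**2).
Integrate each term; A/(z−a) gives A·log|z−a|; the (Bz+D)/(z²+p²) term gives a log and an atan.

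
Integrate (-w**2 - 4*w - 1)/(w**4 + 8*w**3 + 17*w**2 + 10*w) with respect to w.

Factor the denominator: w*(w + 1)*(w + 2)*(w + 5).
Partial-fraction decomposition: 1/(10*(w + 5)) + 1/(2*(w + 2)) - 1/(2*(w + 1)) - 1/(10*w).
Integrate each term: A/(w−a) contributes A·log|w−a|.

-log(w)/10 - log(w + 1)/2 + log(w + 2)/2 + log(w + 5)/10 + C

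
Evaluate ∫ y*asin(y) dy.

Use integration by parts with u = arcsin(y), dv = y dy.
Then du = 1/sqrt(-y**2 + 1) dy.

y**2*asin(y)/2 + y*sqrt(-y**2 + 1)/4 - asin(y)/4 + C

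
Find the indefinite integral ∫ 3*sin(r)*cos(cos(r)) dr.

-3*sin(cos(r)) + C

Let u = cos(r), so du = (-sin(r)) dr.
Rewriting, the integral becomes -3·∫ cos(u) du = -3·sin(u).
Substituting back, u = cos(r).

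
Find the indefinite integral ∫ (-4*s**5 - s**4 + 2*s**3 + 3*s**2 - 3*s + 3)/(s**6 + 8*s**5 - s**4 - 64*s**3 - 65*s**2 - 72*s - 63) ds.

Factor the denominator: (s - 3)*(s + 1)*(s + 3)*(s + 7)*(s**2 + 1).
Partial-fraction decomposition: (23*s + 39)/(500*(s**2 + 1)) - 8039/(1500*(s + 7)) + 73/(40*(s + 3)) - 5/(48*(s + 1)) - 163/(400*(s - 3)).
Integrate each term; A/(s−a) gives A·log|s−a|; the (Bs+D)/(s²+p²) term gives a log and an atan.

-163*log(s - 3)/400 - 5*log(s + 1)/48 + 73*log(s + 3)/40 - 8039*log(s + 7)/1500 + 23*log(s**2 + 1)/1000 + 39*atan(s)/500 + C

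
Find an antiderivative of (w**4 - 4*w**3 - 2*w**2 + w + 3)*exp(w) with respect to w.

Use integration by parts with u = w**4 - 4*w**3 - 2*w**2 + w + 3, dv = exp(w) dw, so v = exp(w).
Apply parts 4 times (tabular method): alternate signs, differentiate u down to 0, integrate dv up.

(w**4 - 8*w**3 + 22*w**2 - 43*w + 46)*exp(w) + C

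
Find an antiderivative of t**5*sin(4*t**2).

Let u = t², du = 2t dt; rewrite as (1/2)∫ u^2·sin(4u) du.
Now integrate by parts 2 times.

-t**4*cos(4*t**2)/8 + t**2*sin(4*t**2)/16 + cos(4*t**2)/64 + C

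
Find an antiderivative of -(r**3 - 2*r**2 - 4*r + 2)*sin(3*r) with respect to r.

r**3*cos(3*r)/3 - r**2*sin(3*r)/3 - 2*r**2*cos(3*r)/3 + 4*r*sin(3*r)/9 - 14*r*cos(3*r)/9 + 14*sin(3*r)/27 + 22*cos(3*r)/27 + C

Use integration by parts with u = r**3 - 2*r**2 - 4*r + 2, dv = -sin(3*r) dr, so v = cos(3*r)/3.
Apply parts 3 times (tabular method): alternate signs, differentiate u down to 0, integrate dv up.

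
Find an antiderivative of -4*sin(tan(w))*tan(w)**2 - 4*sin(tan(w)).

4*cos(tan(w)) + C

Let u = tan(w), so du = (tan(w)**2 + 1) dw.
Rewriting, the integral becomes -4·∫ sin(u) du = -4·-cos(u).
Substituting back, u = tan(w).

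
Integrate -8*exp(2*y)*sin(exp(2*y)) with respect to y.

4*cos(exp(2*y)) + C

Let u = exp(2*y), so du = (2*exp(2*y)) dy.
Rewriting, the integral becomes -4·∫ sin(u) du = -4·-cos(u).
Substituting back, u = exp(2*y).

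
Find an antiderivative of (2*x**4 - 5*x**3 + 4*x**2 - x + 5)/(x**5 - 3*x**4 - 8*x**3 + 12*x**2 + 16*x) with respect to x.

5*log(x)/16 + 257*log(x - 4)/240 - 11*log(x - 2)/48 - 17*log(x + 1)/15 + 95*log(x + 2)/48 + C

Factor the denominator: x*(x - 4)*(x - 2)*(x + 1)*(x + 2).
Partial-fraction decomposition: 95/(48*(x + 2)) - 17/(15*(x + 1)) - 11/(48*(x - 2)) + 257/(240*(x - 4)) + 5/(16*x).
Integrate each term: A/(x−a) contributes A·log|x−a|.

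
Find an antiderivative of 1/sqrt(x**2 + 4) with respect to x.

Substitute x = 2·tan(θ), so dx = 2·sec(θ)^2 dθ and the radical becomes sqrt(x**2 + 4) = 2·sec(θ) by the Pythagorean identity.
Integrate the resulting trig expression in θ, then back-substitute tan(θ) = x/2, sec(θ) = sqrt(x**2 + 4)/2 (absorbing any constant into C).

log(x + sqrt(x**2 + 4)) + C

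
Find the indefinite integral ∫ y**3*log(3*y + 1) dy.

Use integration by parts with u = log(3*y + 1), dv = y**3 dy.
Then du = 3/(3*y + 1) dy and v = y**4/4.

y**4*log(3*y + 1)/4 - y**4/16 + y**3/36 - y**2/72 + y/108 - log(3*y + 1)/324 + C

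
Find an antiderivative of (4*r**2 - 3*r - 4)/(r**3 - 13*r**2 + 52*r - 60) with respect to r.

61*log(r - 6)/2 - 27*log(r - 5) + log(r - 2)/2 + C

Factor the denominator: (r - 6)*(r - 5)*(r - 2).
Partial-fraction decomposition: 1/(2*(r - 2)) - 27/(r - 5) + 61/(2*(r - 6)).
Integrate each term: A/(r−a) contributes A·log|r−a|.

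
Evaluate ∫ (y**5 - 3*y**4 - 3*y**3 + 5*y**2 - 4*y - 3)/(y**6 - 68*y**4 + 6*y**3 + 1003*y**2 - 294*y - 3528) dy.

799*log(y - 7)/2016 - 5017*log(y - 3)/196000 + 31*log(y + 2)/2250 - 137*log(y + 4)/294 + 22711*log(y + 7)/21000 - 51/(1400*y - 4200) + C

Factor the denominator: (y - 7)*(y - 3)**2*(y + 2)*(y + 4)*(y + 7).
Partial-fraction decomposition: 22711/(21000*(y + 7)) - 137/(294*(y + 4)) + 31/(2250*(y + 2)) - 5017/(196000*(y - 3)) + 51/(1400*(y - 3)**2) + 799/(2016*(y - 7)).
Integrate each term; A/(y−a) gives A·log|y−a|; A/(y−a)² gives −A/(y−a).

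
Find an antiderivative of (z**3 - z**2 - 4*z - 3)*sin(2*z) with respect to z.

Use integration by parts with u = z**3 - z**2 - 4*z - 3, dv = sin(2*z) dz, so v = -cos(2*z)/2.
Apply parts 3 times (tabular method): alternate signs, differentiate u down to 0, integrate dv up.

-z**3*cos(2*z)/2 + 3*z**2*sin(2*z)/4 + z**2*cos(2*z)/2 - z*sin(2*z)/2 + 11*z*cos(2*z)/4 - 11*sin(2*z)/8 + 5*cos(2*z)/4 + C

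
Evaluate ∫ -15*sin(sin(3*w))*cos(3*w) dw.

5*cos(sin(3*w)) + C

Let u = sin(3*w), so du = (3*cos(3*w)) dw.
Rewriting, the integral becomes -5·∫ sin(u) du = -5·-cos(u).
Substituting back, u = sin(3*w).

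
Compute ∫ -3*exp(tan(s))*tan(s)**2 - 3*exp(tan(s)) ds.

-3*exp(tan(s)) + C

Let u = tan(s), so du = (tan(s)**2 + 1) ds.
Rewriting, the integral becomes -3·∫ e^u du = -3·e^u.
Substituting back, u = tan(s).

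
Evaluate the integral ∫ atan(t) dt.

t*atan(t) - log(t**2 + 1)/2 + C

Use integration by parts with u = arctan(t), dv = dt.
Then du = 1/(t**2 + 1) dt.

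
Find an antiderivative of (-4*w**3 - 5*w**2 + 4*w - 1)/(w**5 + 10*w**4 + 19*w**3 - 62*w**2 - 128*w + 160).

-5*log(w - 2)/28 + log(w - 1)/25 - 829*log(w + 4)/100 + 59*log(w + 5)/7 - 53/(10*w + 40) + C

Factor the denominator: (w - 2)*(w - 1)*(w + 4)**2*(w + 5).
Partial-fraction decomposition: 59/(7*(w + 5)) - 829/(100*(w + 4)) + 53/(10*(w + 4)**2) + 1/(25*(w - 1)) - 5/(28*(w - 2)).
Integrate each term; A/(w−a) gives A·log|w−a|; A/(w−a)² gives −A/(w−a).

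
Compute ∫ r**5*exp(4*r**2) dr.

Let u = r², du = 2r dr; rewrite as (1/2)∫ u^2·exp(4u) du.
Now integrate by parts 2 times.

(8*r**4 - 4*r**2 + 1)*exp(4*r**2)/64 + C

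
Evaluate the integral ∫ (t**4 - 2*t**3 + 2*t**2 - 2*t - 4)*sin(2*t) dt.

Use integration by parts with u = t**4 - 2*t**3 + 2*t**2 - 2*t - 4, dv = sin(2*t) dt, so v = -cos(2*t)/2.
Apply parts 4 times (tabular method): alternate signs, differentiate u down to 0, integrate dv up.

-t**4*cos(2*t)/2 + t**3*sin(2*t) + t**3*cos(2*t) - 3*t**2*sin(2*t)/2 + t**2*cos(2*t)/2 - t*sin(2*t)/2 - t*cos(2*t)/2 + sin(2*t)/4 + 7*cos(2*t)/4 + C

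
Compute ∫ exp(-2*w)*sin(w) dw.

Let I denote the integral. Integrate by parts with u = sin(w), dv = exp(-2*w) dw, so v = -exp(-2*w)/2: I = -exp(-2*w)*sin(w)/2 + (1/2)·∫ exp(-2*w)*cos(w) dw.
Apply parts again with u = cos(w), dv = exp(-2*w) dw: ∫ exp(-2*w)*cos(w) dw = -exp(-2*w)*cos(w)/2 − (1/2)·I. Substituting back brings back I: I = -exp(-2*w)*sin(w)/2 - exp(-2*w)*cos(w)/4 − (1/4)·I.
Solving for I: (1 + 1/4)·I equals the remaining terms, so I = (4/5)·(-exp(-2*w)*sin(w)/2 - exp(-2*w)*cos(w)/4).

-2*exp(-2*w)*sin(w)/5 - exp(-2*w)*cos(w)/5 + C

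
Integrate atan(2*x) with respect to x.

x*atan(2*x) - log(4*x**2 + 1)/4 + C

Use integration by parts with u = arctan(2*x), dv = dx.
Then du = 2/(4*x**2 + 1) dx.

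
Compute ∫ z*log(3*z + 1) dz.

z**2*log(3*z + 1)/2 - z**2/4 + z/6 - log(3*z + 1)/18 + C

Use integration by parts with u = log(3*z + 1), dv = z dz.
Then du = 3/(3*z + 1) dz and v = z**2/2.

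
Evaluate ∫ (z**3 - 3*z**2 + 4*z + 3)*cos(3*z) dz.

Use integration by parts with u = z**3 - 3*z**2 + 4*z + 3, dv = cos(3*z) dz, so v = sin(3*z)/3.
Apply parts 3 times (tabular method): alternate signs, differentiate u down to 0, integrate dv up.

z**3*sin(3*z)/3 - z**2*sin(3*z) + z**2*cos(3*z)/3 + 10*z*sin(3*z)/9 - 2*z*cos(3*z)/3 + 11*sin(3*z)/9 + 10*cos(3*z)/27 + C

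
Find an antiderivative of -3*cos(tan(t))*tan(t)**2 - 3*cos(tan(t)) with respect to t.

-3*sin(tan(t)) + C

Let u = tan(t), so du = (tan(t)**2 + 1) dt.
Rewriting, the integral becomes -3·∫ cos(u) du = -3·sin(u).
Substituting back, u = tan(t).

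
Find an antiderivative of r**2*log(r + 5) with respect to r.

Use integration by parts with u = log(r + 5), dv = r**2 dr.
Then du = 1/(r + 5) dr and v = r**3/3.

r**3*log(r + 5)/3 - r**3/9 + 5*r**2/6 - 25*r/3 + 125*log(r + 5)/3 + C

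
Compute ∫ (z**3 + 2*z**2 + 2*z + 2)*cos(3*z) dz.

Use integration by parts with u = z**3 + 2*z**2 + 2*z + 2, dv = cos(3*z) dz, so v = sin(3*z)/3.
Apply parts 3 times (tabular method): alternate signs, differentiate u down to 0, integrate dv up.

z**3*sin(3*z)/3 + 2*z**2*sin(3*z)/3 + z**2*cos(3*z)/3 + 4*z*sin(3*z)/9 + 4*z*cos(3*z)/9 + 14*sin(3*z)/27 + 4*cos(3*z)/27 + C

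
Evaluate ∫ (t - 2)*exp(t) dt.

(t - 3)*exp(t) + C

Use integration by parts with u = t - 2, dv = exp(t) dt, so v = exp(t).
Apply parts 1 times (tabular method): alternate signs, differentiate u down to 0, integrate dv up.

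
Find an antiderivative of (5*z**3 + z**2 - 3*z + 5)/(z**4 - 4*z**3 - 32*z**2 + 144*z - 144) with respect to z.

1103*log(z - 6)/192 - 531*log(z - 2)/256 + 1021*log(z + 6)/768 + 43/(32*z - 64) + C

Factor the denominator: (z - 6)*(z - 2)**2*(z + 6).
Partial-fraction decomposition: 1021/(768*(z + 6)) - 531/(256*(z - 2)) - 43/(32*(z - 2)**2) + 1103/(192*(z - 6)).
Integrate each term; A/(z−a) gives A·log|z−a|; A/(z−a)² gives −A/(z−a).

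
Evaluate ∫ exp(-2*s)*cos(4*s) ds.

exp(-2*s)*sin(4*s)/5 - exp(-2*s)*cos(4*s)/10 + C

Let I denote the integral. Integrate by parts with u = cos(4*s), dv = exp(-2*s) ds, so v = -exp(-2*s)/2: I = -exp(-2*s)*cos(4*s)/2 − 2·∫ exp(-2*s)*sin(4*s) ds.
Apply parts again with u = sin(4*s), dv = exp(-2*s) ds: ∫ exp(-2*s)*sin(4*s) ds = -exp(-2*s)*sin(4*s)/2 + 2·I. Substituting back brings back I: I = exp(-2*s)*sin(4*s) - exp(-2*s)*cos(4*s)/2 − 4·I.
Solving for I: (1 + 4)·I equals the remaining terms, so I = (1/5)·(exp(-2*s)*sin(4*s) - exp(-2*s)*cos(4*s)/2).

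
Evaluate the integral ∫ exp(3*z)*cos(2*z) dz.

2*exp(3*z)*sin(2*z)/13 + 3*exp(3*z)*cos(2*z)/13 + C

Let I denote the integral. Integrate by parts with u = cos(2*z), dv = exp(3*z) dz, so v = exp(3*z)/3: I = exp(3*z)*cos(2*z)/3 + (2/3)·∫ exp(3*z)*sin(2*z) dz.
Apply parts again with u = sin(2*z), dv = exp(3*z) dz: ∫ exp(3*z)*sin(2*z) dz = exp(3*z)*sin(2*z)/3 − (2/3)·I. Substituting back brings back I: I = 2*exp(3*z)*sin(2*z)/9 + exp(3*z)*cos(2*z)/3 − (4/9)·I.
Solving for I: (1 + 4/9)·I equals the remaining terms, so I = (9/13)·(2*exp(3*z)*sin(2*z)/9 + exp(3*z)*cos(2*z)/3).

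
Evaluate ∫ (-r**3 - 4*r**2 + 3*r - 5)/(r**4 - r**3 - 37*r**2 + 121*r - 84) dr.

-11*log(r - 4)/3 + 59*log(r - 3)/20 - 7*log(r - 1)/48 - 11*log(r + 7)/80 + C

Factor the denominator: (r - 4)*(r - 3)*(r - 1)*(r + 7).
Partial-fraction decomposition: -11/(80*(r + 7)) - 7/(48*(r - 1)) + 59/(20*(r - 3)) - 11/(3*(r - 4)).
Integrate each term: A/(r−a) contributes A·log|r−a|.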